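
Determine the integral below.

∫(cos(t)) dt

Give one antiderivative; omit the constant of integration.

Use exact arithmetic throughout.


Answer: sin(t).


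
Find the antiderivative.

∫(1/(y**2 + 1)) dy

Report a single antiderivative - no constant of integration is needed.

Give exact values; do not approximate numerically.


Answer: atan(y).


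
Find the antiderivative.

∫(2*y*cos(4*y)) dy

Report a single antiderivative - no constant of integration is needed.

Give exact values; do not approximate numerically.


Answer: y*sin(4*y)/2 + cos(4*y)/8.


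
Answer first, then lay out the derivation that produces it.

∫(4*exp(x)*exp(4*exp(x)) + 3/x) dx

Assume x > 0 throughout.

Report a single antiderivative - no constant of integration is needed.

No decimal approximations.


The answer is exp(4*exp(x)) + 3*log(x).
Step 1. Rewrite: now ∫(3/x) dx + ∫(4*exp(x)*exp(4*exp(x))) dx.
Step 2. Evaluate the standard form [assuming x > 0]: now 3*log(x) + ∫(4*exp(x)*exp(4*exp(x))) dx.
Step 3. Substitute u = exp(x), turning ∫(4*exp(x)*exp(4*exp(x))) dx into ∫(4*exp(4*u)) du: now 3*log(x) + ∫(4*exp(4*u)) du.
Step 4. Evaluate the standard form: now exp(4*u) + 3*log(x).
Step 5. Substitute back u = exp(x): now exp(4*exp(x)) + 3*log(x).
Answer: exp(4*exp(x)) + 3*log(x).


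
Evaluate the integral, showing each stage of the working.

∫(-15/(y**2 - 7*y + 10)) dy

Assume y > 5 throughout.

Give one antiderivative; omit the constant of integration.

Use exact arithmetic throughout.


Step 1. Decompose ∫(-15/(y**2 - 7*y + 10)) dy by partial fractions, -15/(y**2 - 7*y + 10) = 5/(y - 2) - 5/(y - 5): now ∫(-5/(y - 5)) dy + ∫(5/(y - 2)) dy.
Step 2. Evaluate the standard form [assuming y > 5]: now -5*log(y - 5) + ∫(5/(y - 2)) dy.
Step 3. Evaluate the standard form [assuming y > 2]: now -5*log(y - 5) + 5*log(y - 2).
Answer: -5*log(y - 5) + 5*log(y - 2).


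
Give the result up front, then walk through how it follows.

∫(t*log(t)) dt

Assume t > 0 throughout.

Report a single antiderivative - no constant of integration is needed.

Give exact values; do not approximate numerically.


The answer is t**2*log(t)/2 - t**2/4.
Step 1. Integrate ∫(t*log(t)) dt by parts with u = log(t), dv = (t) dt, so v = t**2/2 [assuming t > 0]: now t**2*log(t)/2 + ∫(-t/2) dt.
Step 2. Evaluate the standard form: now t**2*log(t)/2 - t**2/4.
Answer: t**2*log(t)/2 - t**2/4.


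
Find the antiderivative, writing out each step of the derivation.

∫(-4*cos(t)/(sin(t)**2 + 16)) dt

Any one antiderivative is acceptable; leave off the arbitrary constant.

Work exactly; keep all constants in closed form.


Step 1. Substitute u = sin(t), turning ∫(-4*cos(t)/(sin(t)**2 + 16)) dt into ∫(-4/(u**2 + 16)) du: now ∫(-4/(u**2 + 16)) du.
Step 2. Evaluate the standard form: now -atan(u/4).
Step 3. Substitute back u = sin(t): now -atan(sin(t)/4).
Answer: -atan(sin(t)/4).


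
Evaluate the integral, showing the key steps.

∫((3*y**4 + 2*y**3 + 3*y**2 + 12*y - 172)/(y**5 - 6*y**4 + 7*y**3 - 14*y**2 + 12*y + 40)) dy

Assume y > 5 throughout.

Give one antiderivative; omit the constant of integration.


Step 1. Decompose ∫((3*y**4 + 2*y**3 + 3*y**2 + 12*y - 172)/(y**5 - 6*y**4 + 7*y**3 - 14*y**2 + 12*y + 40)) dy by partial fractions, (3*y**4 + 2*y**3 + 3*y**2 + 12*y - 172)/(y**5 - 6*y**4 + 7*y**3 - 14*y**2 + 12*y + 40) = -4/(y**2 + 4) - 2/(y + 1) + 1/(y - 2) + 4/(y - 5): now ∫(4/(y - 5)) dy + ∫(1/(y - 2)) dy + ∫(-2/(y + 1)) dy + ∫(-4/(y**2 + 4)) dy.
Step 2. Evaluate the standard form [assuming y > -1]: now -2*log(y + 1) + ∫(4/(y - 5)) dy + ∫(1/(y - 2)) dy + ∫(-4/(y**2 + 4)) dy.
Step 3. Evaluate the standard form [assuming y > 5]: now 4*log(y - 5) - 2*log(y + 1) + ∫(1/(y - 2)) dy + ∫(-4/(y**2 + 4)) dy.
Step 4. Evaluate the standard form [assuming y > 2]: now 4*log(y - 5) + log(y - 2) - 2*log(y + 1) + ∫(-4/(y**2 + 4)) dy.
Step 5. Evaluate the standard form: now 4*log(y - 5) + log(y - 2) - 2*log(y + 1) - 2*atan(y/2).
Answer: 4*log(y - 5) + log(y - 2) - 2*log(y + 1) - 2*atan(y/2).


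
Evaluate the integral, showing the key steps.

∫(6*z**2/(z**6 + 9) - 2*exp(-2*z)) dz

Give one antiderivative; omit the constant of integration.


Step 1. Rewrite: now ∫(6*z**2/(z**6 + 9)) dz + ∫(-2*exp(-2*z)) dz.
Step 2. Evaluate the standard form: now ∫(6*z**2/(z**6 + 9)) dz + exp(-2*z).
Step 3. Substitute u = z**3, turning ∫(6*z**2/(z**6 + 9)) dz into ∫(2/(u**2 + 9)) du: now ∫(2/(u**2 + 9)) du + exp(-2*z).
Step 4. Evaluate the standard form: now 2*atan(u/3)/3 + exp(-2*z).
Step 5. Substitute back u = z**3: now 2*atan(z**3/3)/3 + exp(-2*z).
Answer: 2*atan(z**3/3)/3 + exp(-2*z).


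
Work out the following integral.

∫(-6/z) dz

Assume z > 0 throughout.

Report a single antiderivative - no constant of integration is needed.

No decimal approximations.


Answer: -6*log(z).


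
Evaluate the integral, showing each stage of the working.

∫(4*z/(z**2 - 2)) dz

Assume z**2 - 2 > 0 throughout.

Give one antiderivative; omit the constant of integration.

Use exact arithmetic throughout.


Step 1. Substitute u = z**2 - 2, turning ∫(4*z/(z**2 - 2)) dz into ∫(2/u) du: now ∫(2/u) du.
Step 2. Evaluate the standard form [assuming u > 0]: now 2*log(u).
Step 3. Substitute back u = z**2 - 2: now 2*log(z**2 - 2).
Answer: 2*log(z**2 - 2).


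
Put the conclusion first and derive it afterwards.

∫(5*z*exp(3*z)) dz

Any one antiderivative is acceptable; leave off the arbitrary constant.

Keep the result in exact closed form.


The answer is 5*z*exp(3*z)/3 - 5*exp(3*z)/9.
Step 1. Integrate ∫(5*z*exp(3*z)) dz by parts with u = z, dv = (5*exp(3*z)) dz, so v = 5*exp(3*z)/3: now 5*z*exp(3*z)/3 + ∫(-5*exp(3*z)/3) dz.
Step 2. Evaluate the standard form: now 5*z*exp(3*z)/3 - 5*exp(3*z)/9.
Answer: 5*z*exp(3*z)/3 - 5*exp(3*z)/9.


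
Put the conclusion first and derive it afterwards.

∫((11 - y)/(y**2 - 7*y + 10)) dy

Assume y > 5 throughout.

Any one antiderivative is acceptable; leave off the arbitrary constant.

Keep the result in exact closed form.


The answer is 2*log(y - 5) - 3*log(y - 2).
Step 1. Decompose ∫((11 - y)/(y**2 - 7*y + 10)) dy by partial fractions, (11 - y)/(y**2 - 7*y + 10) = -3/(y - 2) + 2/(y - 5): now ∫(2/(y - 5)) dy + ∫(-3/(y - 2)) dy.
Step 2. Evaluate the standard form [assuming y > 5]: now 2*log(y - 5) + ∫(-3/(y - 2)) dy.
Step 3. Evaluate the standard form [assuming y > 2]: now 2*log(y - 5) - 3*log(y - 2).
Answer: 2*log(y - 5) - 3*log(y - 2).


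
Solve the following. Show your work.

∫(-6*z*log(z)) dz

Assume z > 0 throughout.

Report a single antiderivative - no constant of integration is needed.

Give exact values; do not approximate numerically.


Step 1. Integrate ∫(-6*z*log(z)) dz by parts with u = log(z), dv = (-6*z) dz, so v = -3*z**2 [assuming z > 0]: now -3*z**2*log(z) + ∫(3*z) dz.
Step 2. Evaluate the standard form: now -3*z**2*log(z) + 3*z**2/2.
Answer: -3*z**2*log(z) + 3*z**2/2.


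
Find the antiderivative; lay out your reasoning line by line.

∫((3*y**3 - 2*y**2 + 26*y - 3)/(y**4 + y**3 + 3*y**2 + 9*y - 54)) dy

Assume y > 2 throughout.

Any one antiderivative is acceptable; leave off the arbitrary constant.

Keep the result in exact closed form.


Step 1. Decompose ∫((3*y**3 - 2*y**2 + 26*y - 3)/(y**4 + y**3 + 3*y**2 + 9*y - 54)) dy by partial fractions, (3*y**3 - 2*y**2 + 26*y - 3)/(y**4 + y**3 + 3*y**2 + 9*y - 54) = -1/(y**2 + 9) + 2/(y + 3) + 1/(y - 2): now ∫(1/(y - 2)) dy + ∫(2/(y + 3)) dy + ∫(-1/(y**2 + 9)) dy.
Step 2. Evaluate the standard form [assuming y > 2]: now log(y - 2) + ∫(2/(y + 3)) dy + ∫(-1/(y**2 + 9)) dy.
Step 3. Evaluate the standard form [assuming y > -3]: now log(y - 2) + 2*log(y + 3) + ∫(-1/(y**2 + 9)) dy.
Step 4. Evaluate the standard form: now log(y - 2) + 2*log(y + 3) - atan(y/3)/3.
Answer: log(y - 2) + 2*log(y + 3) - atan(y/3)/3.


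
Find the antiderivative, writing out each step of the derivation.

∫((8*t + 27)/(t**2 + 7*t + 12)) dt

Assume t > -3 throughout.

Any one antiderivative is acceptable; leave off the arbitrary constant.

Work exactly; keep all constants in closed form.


Step 1. Decompose ∫((8*t + 27)/(t**2 + 7*t + 12)) dt by partial fractions, (8*t + 27)/(t**2 + 7*t + 12) = 5/(t + 4) + 3/(t + 3): now ∫(3/(t + 3)) dt + ∫(5/(t + 4)) dt.
Step 2. Evaluate the standard form [assuming t > -4]: now 5*log(t + 4) + ∫(3/(t + 3)) dt.
Step 3. Evaluate the standard form [assuming t > -3]: now 3*log(t + 3) + 5*log(t + 4).
Answer: 3*log(t + 3) + 5*log(t + 4).


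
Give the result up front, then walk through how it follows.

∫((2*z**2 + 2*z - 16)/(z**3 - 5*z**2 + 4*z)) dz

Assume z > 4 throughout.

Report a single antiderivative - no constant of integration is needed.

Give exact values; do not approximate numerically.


The answer is -4*log(z) + 2*log(z - 4) + 4*log(z - 1).
Step 1. Decompose ∫((2*z**2 + 2*z - 16)/(z**3 - 5*z**2 + 4*z)) dz by partial fractions, (2*z**2 + 2*z - 16)/(z**3 - 5*z**2 + 4*z) = 4/(z - 1) + 2/(z - 4) - 4/z: now ∫(-4/z) dz + ∫(2/(z - 4)) dz + ∫(4/(z - 1)) dz.
Step 2. Evaluate the standard form [assuming z > 1]: now 4*log(z - 1) + ∫(-4/z) dz + ∫(2/(z - 4)) dz.
Step 3. Evaluate the standard form [assuming z > 0]: now -4*log(z) + 4*log(z - 1) + ∫(2/(z - 4)) dz.
Step 4. Evaluate the standard form [assuming z > 4]: now -4*log(z) + 2*log(z - 4) + 4*log(z - 1).
Answer: -4*log(z) + 2*log(z - 4) + 4*log(z - 1).


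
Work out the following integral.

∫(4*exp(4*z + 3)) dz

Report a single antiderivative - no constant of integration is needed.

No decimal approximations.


Answer: exp(4*z + 3).


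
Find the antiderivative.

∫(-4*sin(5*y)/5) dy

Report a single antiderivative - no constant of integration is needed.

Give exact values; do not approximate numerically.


Answer: 4*cos(5*y)/25.


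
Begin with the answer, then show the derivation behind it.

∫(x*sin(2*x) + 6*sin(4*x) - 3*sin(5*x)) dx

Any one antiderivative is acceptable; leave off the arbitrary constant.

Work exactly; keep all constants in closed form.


The answer is -x*cos(2*x)/2 + sin(2*x)/4 - 3*cos(4*x)/2 + 3*cos(5*x)/5.
Step 1. Rewrite: now ∫(x*sin(2*x)) dx + ∫(6*sin(4*x)) dx + ∫(-3*sin(5*x)) dx.
Step 2. Evaluate the standard form: now -3*cos(4*x)/2 + ∫(x*sin(2*x)) dx + ∫(-3*sin(5*x)) dx.
Step 3. Integrate ∫(x*sin(2*x)) dx by parts with u = x, dv = (sin(2*x)) dx, so v = -cos(2*x)/2: now -x*cos(2*x)/2 - 3*cos(4*x)/2 + ∫(-3*sin(5*x)) dx + ∫(cos(2*x)/2) dx.
Step 4. Evaluate the standard form: now -x*cos(2*x)/2 + sin(2*x)/4 - 3*cos(4*x)/2 + ∫(-3*sin(5*x)) dx.
Step 5. Evaluate the standard form: now -x*cos(2*x)/2 + sin(2*x)/4 - 3*cos(4*x)/2 + 3*cos(5*x)/5.
Answer: -x*cos(2*x)/2 + sin(2*x)/4 - 3*cos(4*x)/2 + 3*cos(5*x)/5.


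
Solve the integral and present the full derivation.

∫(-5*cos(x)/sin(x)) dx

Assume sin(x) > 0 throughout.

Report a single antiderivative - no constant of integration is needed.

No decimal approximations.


Step 1. Substitute u = sin(x), turning ∫(-5*cos(x)/sin(x)) dx into ∫(-5/u) du: now ∫(-5/u) du.
Step 2. Evaluate the standard form [assuming u > 0]: now -5*log(u).
Step 3. Substitute back u = sin(x): now -5*log(sin(x)).
Answer: -5*log(sin(x)).


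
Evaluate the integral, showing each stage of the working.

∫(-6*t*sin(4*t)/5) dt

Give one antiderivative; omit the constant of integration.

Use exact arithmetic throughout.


Step 1. Integrate ∫(-6*t*sin(4*t)/5) dt by parts with u = t, dv = (-6*sin(4*t)/5) dt, so v = 3*cos(4*t)/10: now 3*t*cos(4*t)/10 + ∫(-3*cos(4*t)/10) dt.
Step 2. Evaluate the standard form: now 3*t*cos(4*t)/10 - 3*sin(4*t)/40.
Answer: 3*t*cos(4*t)/10 - 3*sin(4*t)/40.


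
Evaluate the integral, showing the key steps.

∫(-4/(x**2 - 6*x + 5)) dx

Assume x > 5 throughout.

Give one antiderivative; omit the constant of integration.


Step 1. Decompose ∫(-4/(x**2 - 6*x + 5)) dx by partial fractions, -4/(x**2 - 6*x + 5) = 1/(x - 1) - 1/(x - 5): now ∫(-1/(x - 5)) dx + ∫(1/(x - 1)) dx.
Step 2. Evaluate the standard form [assuming x > 1]: now log(x - 1) + ∫(-1/(x - 5)) dx.
Step 3. Evaluate the standard form [assuming x > 5]: now -log(x - 5) + log(x - 1).
Answer: -log(x - 5) + log(x - 1).


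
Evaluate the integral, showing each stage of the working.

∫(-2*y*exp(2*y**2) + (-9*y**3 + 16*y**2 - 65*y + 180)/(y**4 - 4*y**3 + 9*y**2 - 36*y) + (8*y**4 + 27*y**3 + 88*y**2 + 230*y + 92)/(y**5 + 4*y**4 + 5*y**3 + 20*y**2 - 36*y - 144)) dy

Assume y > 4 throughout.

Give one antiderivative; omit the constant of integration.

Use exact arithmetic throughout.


Step 1. Rewrite: now ∫(-2*y*exp(2*y**2)) dy + ∫((-9*y**3 + 16*y**2 - 65*y + 180)/(y**4 - 4*y**3 + 9*y**2 - 36*y)) dy + ∫((8*y**4 + 27*y**3 + 88*y**2 + 230*y + 92)/(y**5 + 4*y**4 + 5*y**3 + 20*y**2 - 36*y - 144)) dy.
Step 2. Substitute u = y**2, turning ∫(-2*y*exp(2*y**2)) dy into ∫(-exp(2*u)) du: now ∫((-9*y**3 + 16*y**2 - 65*y + 180)/(y**4 - 4*y**3 + 9*y**2 - 36*y)) dy + ∫((8*y**4 + 27*y**3 + 88*y**2 + 230*y + 92)/(y**5 + 4*y**4 + 5*y**3 + 20*y**2 - 36*y - 144)) dy + ∫(-exp(2*u)) du.
Step 3. Evaluate the standard form: now -exp(2*u)/2 + ∫((-9*y**3 + 16*y**2 - 65*y + 180)/(y**4 - 4*y**3 + 9*y**2 - 36*y)) dy + ∫((8*y**4 + 27*y**3 + 88*y**2 + 230*y + 92)/(y**5 + 4*y**4 + 5*y**3 + 20*y**2 - 36*y - 144)) dy.
Step 4. Substitute back u = y**2: now -exp(2*y**2)/2 + ∫((-9*y**3 + 16*y**2 - 65*y + 180)/(y**4 - 4*y**3 + 9*y**2 - 36*y)) dy + ∫((8*y**4 + 27*y**3 + 88*y**2 + 230*y + 92)/(y**5 + 4*y**4 + 5*y**3 + 20*y**2 - 36*y - 144)) dy.
Step 5. Decompose ∫((-9*y**3 + 16*y**2 - 65*y + 180)/(y**4 - 4*y**3 + 9*y**2 - 36*y)) dy by partial fractions, (-9*y**3 + 16*y**2 - 65*y + 180)/(y**4 - 4*y**3 + 9*y**2 - 36*y) = -4/(y**2 + 9) - 4/(y - 4) - 5/y: now -exp(2*y**2)/2 + ∫(-5/y) dy + ∫((8*y**4 + 27*y**3 + 88*y**2 + 230*y + 92)/(y**5 + 4*y**4 + 5*y**3 + 20*y**2 - 36*y - 144)) dy + ∫(-4/(y - 4)) dy + ∫(-4/(y**2 + 9)) dy.
Step 6. Evaluate the standard form [assuming y > 4]: now -exp(2*y**2)/2 - 4*log(y - 4) + ∫(-5/y) dy + ∫((8*y**4 + 27*y**3 + 88*y**2 + 230*y + 92)/(y**5 + 4*y**4 + 5*y**3 + 20*y**2 - 36*y - 144)) dy + ∫(-4/(y**2 + 9)) dy.
Step 7. Evaluate the standard form [assuming y > 0]: now -exp(2*y**2)/2 - 5*log(y) - 4*log(y - 4) + ∫((8*y**4 + 27*y**3 + 88*y**2 + 230*y + 92)/(y**5 + 4*y**4 + 5*y**3 + 20*y**2 - 36*y - 144)) dy + ∫(-4/(y**2 + 9)) dy.
Step 8. Evaluate the standard form: now -exp(2*y**2)/2 - 5*log(y) - 4*log(y - 4) - 4*atan(y/3)/3 + ∫((8*y**4 + 27*y**3 + 88*y**2 + 230*y + 92)/(y**5 + 4*y**4 + 5*y**3 + 20*y**2 - 36*y - 144)) dy.
Step 9. Decompose ∫((8*y**4 + 27*y**3 + 88*y**2 + 230*y + 92)/(y**5 + 4*y**4 + 5*y**3 + 20*y**2 - 36*y - 144)) dy by partial fractions, (8*y**4 + 27*y**3 + 88*y**2 + 230*y + 92)/(y**5 + 4*y**4 + 5*y**3 + 20*y**2 - 36*y - 144) = 1/(y**2 + 9) + 3/(y + 4) + 1/(y + 2) + 4/(y - 2): now -exp(2*y**2)/2 - 5*log(y) - 4*log(y - 4) - 4*atan(y/3)/3 + ∫(4/(y - 2)) dy + ∫(1/(y + 2)) dy + ∫(3/(y + 4)) dy + ∫(1/(y**2 + 9)) dy.
Step 10. Evaluate the standard form [assuming y > 2]: now -exp(2*y**2)/2 - 5*log(y) - 4*log(y - 4) + 4*log(y - 2) - 4*atan(y/3)/3 + ∫(1/(y + 2)) dy + ∫(3/(y + 4)) dy + ∫(1/(y**2 + 9)) dy.
Step 11. Evaluate the standard form [assuming y > -4]: now -exp(2*y**2)/2 - 5*log(y) - 4*log(y - 4) + 4*log(y - 2) + 3*log(y + 4) - 4*atan(y/3)/3 + ∫(1/(y + 2)) dy + ∫(1/(y**2 + 9)) dy.
Step 12. Evaluate the standard form [assuming y > -2]: now -exp(2*y**2)/2 - 5*log(y) - 4*log(y - 4) + 4*log(y - 2) + log(y + 2) + 3*log(y + 4) - 4*atan(y/3)/3 + ∫(1/(y**2 + 9)) dy.
Step 13. Evaluate the standard form: now -exp(2*y**2)/2 - 5*log(y) - 4*log(y - 4) + 4*log(y - 2) + log(y + 2) + 3*log(y + 4) - atan(y/3).
Answer: -exp(2*y**2)/2 - 5*log(y) - 4*log(y - 4) + 4*log(y - 2) + log(y + 2) + 3*log(y + 4) - atan(y/3).


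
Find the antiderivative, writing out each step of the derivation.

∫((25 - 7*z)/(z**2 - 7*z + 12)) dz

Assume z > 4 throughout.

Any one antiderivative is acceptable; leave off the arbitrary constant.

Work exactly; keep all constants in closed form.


Step 1. Decompose ∫((25 - 7*z)/(z**2 - 7*z + 12)) dz by partial fractions, (25 - 7*z)/(z**2 - 7*z + 12) = -4/(z - 3) - 3/(z - 4): now ∫(-3/(z - 4)) dz + ∫(-4/(z - 3)) dz.
Step 2. Evaluate the standard form [assuming z > 4]: now -3*log(z - 4) + ∫(-4/(z - 3)) dz.
Step 3. Evaluate the standard form [assuming z > 3]: now -3*log(z - 4) - 4*log(z - 3).
Answer: -3*log(z - 4) - 4*log(z - 3).


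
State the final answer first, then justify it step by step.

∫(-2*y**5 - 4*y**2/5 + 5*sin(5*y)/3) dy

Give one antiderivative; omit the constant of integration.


The answer is -y**6/3 - 4*y**3/15 - cos(5*y)/3.
Step 1. Rewrite: now ∫(-4*y**2/5) dy + ∫(-2*y**5) dy + ∫(5*sin(5*y)/3) dy.
Step 2. Evaluate the standard form: now -y**6/3 + ∫(-4*y**2/5) dy + ∫(5*sin(5*y)/3) dy.
Step 3. Evaluate the standard form: now -y**6/3 - 4*y**3/15 + ∫(5*sin(5*y)/3) dy.
Step 4. Evaluate the standard form: now -y**6/3 - 4*y**3/15 - cos(5*y)/3.
Answer: -y**6/3 - 4*y**3/15 - cos(5*y)/3.


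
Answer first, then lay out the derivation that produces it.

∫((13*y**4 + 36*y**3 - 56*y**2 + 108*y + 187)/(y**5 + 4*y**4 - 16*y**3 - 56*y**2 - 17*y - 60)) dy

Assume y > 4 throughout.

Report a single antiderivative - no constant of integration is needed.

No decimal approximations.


The answer is 5*log(y - 4) + 4*log(y + 3) + 4*log(y + 5) - 4*atan(y).
Step 1. Decompose ∫((13*y**4 + 36*y**3 - 56*y**2 + 108*y + 187)/(y**5 + 4*y**4 - 16*y**3 - 56*y**2 - 17*y - 60)) dy by partial fractions, (13*y**4 + 36*y**3 - 56*y**2 + 108*y + 187)/(y**5 + 4*y**4 - 16*y**3 - 56*y**2 - 17*y - 60) = -4/(y**2 + 1) + 4/(y + 5) + 4/(y + 3) + 5/(y - 4): now ∫(5/(y - 4)) dy + ∫(4/(y + 3)) dy + ∫(4/(y + 5)) dy + ∫(-4/(y**2 + 1)) dy.
Step 2. Evaluate the standard form [assuming y > -5]: now 4*log(y + 5) + ∫(5/(y - 4)) dy + ∫(4/(y + 3)) dy + ∫(-4/(y**2 + 1)) dy.
Step 3. Evaluate the standard form [assuming y > -3]: now 4*log(y + 3) + 4*log(y + 5) + ∫(5/(y - 4)) dy + ∫(-4/(y**2 + 1)) dy.
Step 4. Evaluate the standard form [assuming y > 4]: now 5*log(y - 4) + 4*log(y + 3) + 4*log(y + 5) + ∫(-4/(y**2 + 1)) dy.
Step 5. Evaluate the standard form: now 5*log(y - 4) + 4*log(y + 3) + 4*log(y + 5) - 4*atan(y).
Answer: 5*log(y - 4) + 4*log(y + 3) + 4*log(y + 5) - 4*atan(y).


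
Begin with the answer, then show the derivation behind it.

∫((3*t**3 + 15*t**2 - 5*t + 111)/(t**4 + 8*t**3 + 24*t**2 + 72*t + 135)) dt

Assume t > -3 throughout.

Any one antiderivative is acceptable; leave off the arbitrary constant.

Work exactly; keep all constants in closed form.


The answer is 5*log(t + 3) - 2*log(t + 5) - 4*atan(t/3)/3.
Step 1. Decompose ∫((3*t**3 + 15*t**2 - 5*t + 111)/(t**4 + 8*t**3 + 24*t**2 + 72*t + 135)) dt by partial fractions, (3*t**3 + 15*t**2 - 5*t + 111)/(t**4 + 8*t**3 + 24*t**2 + 72*t + 135) = -4/(t**2 + 9) - 2/(t + 5) + 5/(t + 3): now ∫(5/(t + 3)) dt + ∫(-2/(t + 5)) dt + ∫(-4/(t**2 + 9)) dt.
Step 2. Evaluate the standard form [assuming t > -5]: now -2*log(t + 5) + ∫(5/(t + 3)) dt + ∫(-4/(t**2 + 9)) dt.
Step 3. Evaluate the standard form [assuming t > -3]: now 5*log(t + 3) - 2*log(t + 5) + ∫(-4/(t**2 + 9)) dt.
Step 4. Evaluate the standard form: now 5*log(t + 3) - 2*log(t + 5) - 4*atan(t/3)/3.
Answer: 5*log(t + 3) - 2*log(t + 5) - 4*atan(t/3)/3.


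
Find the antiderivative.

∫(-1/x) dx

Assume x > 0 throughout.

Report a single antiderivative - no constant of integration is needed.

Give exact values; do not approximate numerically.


Answer: -log(x).


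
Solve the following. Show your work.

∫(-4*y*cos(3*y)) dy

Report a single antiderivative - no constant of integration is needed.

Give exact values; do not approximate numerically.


Step 1. Integrate ∫(-4*y*cos(3*y)) dy by parts with u = y, dv = (-4*cos(3*y)) dy, so v = -4*sin(3*y)/3: now -4*y*sin(3*y)/3 + ∫(4*sin(3*y)/3) dy.
Step 2. Evaluate the standard form: now -4*y*sin(3*y)/3 - 4*cos(3*y)/9.
Answer: -4*y*sin(3*y)/3 - 4*cos(3*y)/9.


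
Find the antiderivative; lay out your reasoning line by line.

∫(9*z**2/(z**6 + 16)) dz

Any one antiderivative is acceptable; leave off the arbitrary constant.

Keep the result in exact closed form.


Step 1. Substitute u = z**3, turning ∫(9*z**2/(z**6 + 16)) dz into ∫(3/(u**2 + 16)) du: now ∫(3/(u**2 + 16)) du.
Step 2. Evaluate the standard form: now 3*atan(u/4)/4.
Step 3. Substitute back u = z**3: now 3*atan(z**3/4)/4.
Answer: 3*atan(z**3/4)/4.


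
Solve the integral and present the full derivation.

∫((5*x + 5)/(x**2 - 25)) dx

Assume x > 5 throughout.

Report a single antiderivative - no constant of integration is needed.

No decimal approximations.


Step 1. Decompose ∫((5*x + 5)/(x**2 - 25)) dx by partial fractions, (5*x + 5)/(x**2 - 25) = 2/(x + 5) + 3/(x - 5): now ∫(3/(x - 5)) dx + ∫(2/(x + 5)) dx.
Step 2. Evaluate the standard form [assuming x > -5]: now 2*log(x + 5) + ∫(3/(x - 5)) dx.
Step 3. Evaluate the standard form [assuming x > 5]: now 3*log(x - 5) + 2*log(x + 5).
Answer: 3*log(x - 5) + 2*log(x + 5).


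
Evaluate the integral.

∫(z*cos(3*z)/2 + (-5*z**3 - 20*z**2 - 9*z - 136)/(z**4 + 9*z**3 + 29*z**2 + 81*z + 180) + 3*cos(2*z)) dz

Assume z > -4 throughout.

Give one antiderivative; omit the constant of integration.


Answer: z*sin(3*z)/6 - 4*log(z + 4) - log(z + 5) + 3*sin(2*z)/2 + cos(3*z)/18 + 4*atan(z/3)/3.


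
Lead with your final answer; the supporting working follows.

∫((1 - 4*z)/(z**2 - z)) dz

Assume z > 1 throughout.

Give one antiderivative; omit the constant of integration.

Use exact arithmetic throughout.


The answer is -log(z) - 3*log(z - 1).
Step 1. Decompose ∫((1 - 4*z)/(z**2 - z)) dz by partial fractions, (1 - 4*z)/(z**2 - z) = -3/(z - 1) - 1/z: now ∫(-1/z) dz + ∫(-3/(z - 1)) dz.
Step 2. Evaluate the standard form [assuming z > 0]: now -log(z) + ∫(-3/(z - 1)) dz.
Step 3. Evaluate the standard form [assuming z > 1]: now -log(z) - 3*log(z - 1).
Answer: -log(z) - 3*log(z - 1).


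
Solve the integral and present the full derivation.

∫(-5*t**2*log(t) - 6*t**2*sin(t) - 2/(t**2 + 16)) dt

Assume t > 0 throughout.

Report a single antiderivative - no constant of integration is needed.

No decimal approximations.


Step 1. Rewrite: now ∫(-5*t**2*log(t)) dt + ∫(-6*t**2*sin(t)) dt + ∫(-2/(t**2 + 16)) dt.
Step 2. Evaluate the standard form: now -atan(t/4)/2 + ∫(-5*t**2*log(t)) dt + ∫(-6*t**2*sin(t)) dt.
Step 3. Integrate ∫(-5*t**2*log(t)) dt by parts with u = log(t), dv = (-5*t**2) dt, so v = -5*t**3/3 [assuming t > 0]: now -5*t**3*log(t)/3 - atan(t/4)/2 + ∫(5*t**2/3) dt + ∫(-6*t**2*sin(t)) dt.
Step 4. Evaluate the standard form: now -5*t**3*log(t)/3 + 5*t**3/9 - atan(t/4)/2 + ∫(-6*t**2*sin(t)) dt.
Step 5. Integrate ∫(-6*t**2*sin(t)) dt by parts with u = t**2, dv = (-6*sin(t)) dt, so v = 6*cos(t): now -5*t**3*log(t)/3 + 5*t**3/9 + 6*t**2*cos(t) - atan(t/4)/2 + ∫(-12*t*cos(t)) dt.
Step 6. Integrate ∫(-12*t*cos(t)) dt by parts with u = t, dv = (-12*cos(t)) dt, so v = -12*sin(t): now -5*t**3*log(t)/3 + 5*t**3/9 + 6*t**2*cos(t) - 12*t*sin(t) - atan(t/4)/2 + ∫(12*sin(t)) dt.
Step 7. Evaluate the standard form: now -5*t**3*log(t)/3 + 5*t**3/9 + 6*t**2*cos(t) - 12*t*sin(t) - 12*cos(t) - atan(t/4)/2.
Answer: -5*t**3*log(t)/3 + 5*t**3/9 + 6*t**2*cos(t) - 12*t*sin(t) - 12*cos(t) - atan(t/4)/2.


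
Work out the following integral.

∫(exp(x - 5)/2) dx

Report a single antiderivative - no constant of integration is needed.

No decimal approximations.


Answer: exp(x - 5)/2.


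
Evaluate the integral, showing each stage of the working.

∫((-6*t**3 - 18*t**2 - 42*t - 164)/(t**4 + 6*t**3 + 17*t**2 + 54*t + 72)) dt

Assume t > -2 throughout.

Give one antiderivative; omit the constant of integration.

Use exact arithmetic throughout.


Step 1. Decompose ∫((-6*t**3 - 18*t**2 - 42*t - 164)/(t**4 + 6*t**3 + 17*t**2 + 54*t + 72)) dt by partial fractions, (-6*t**3 - 18*t**2 - 42*t - 164)/(t**4 + 6*t**3 + 17*t**2 + 54*t + 72) = 2/(t**2 + 9) - 2/(t + 4) - 4/(t + 2): now ∫(-4/(t + 2)) dt + ∫(-2/(t + 4)) dt + ∫(2/(t**2 + 9)) dt.
Step 2. Evaluate the standard form [assuming t > -4]: now -2*log(t + 4) + ∫(-4/(t + 2)) dt + ∫(2/(t**2 + 9)) dt.
Step 3. Evaluate the standard form [assuming t > -2]: now -4*log(t + 2) - 2*log(t + 4) + ∫(2/(t**2 + 9)) dt.
Step 4. Evaluate the standard form: now -4*log(t + 2) - 2*log(t + 4) + 2*atan(t/3)/3.
Answer: -4*log(t + 2) - 2*log(t + 4) + 2*atan(t/3)/3.


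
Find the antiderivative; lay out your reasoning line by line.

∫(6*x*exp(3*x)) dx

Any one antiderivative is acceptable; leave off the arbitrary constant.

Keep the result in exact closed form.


Step 1. Integrate ∫(6*x*exp(3*x)) dx by parts with u = x, dv = (6*exp(3*x)) dx, so v = 2*exp(3*x): now 2*x*exp(3*x) + ∫(-2*exp(3*x)) dx.
Step 2. Evaluate the standard form: now 2*x*exp(3*x) - 2*exp(3*x)/3.
Answer: 2*x*exp(3*x) - 2*exp(3*x)/3.


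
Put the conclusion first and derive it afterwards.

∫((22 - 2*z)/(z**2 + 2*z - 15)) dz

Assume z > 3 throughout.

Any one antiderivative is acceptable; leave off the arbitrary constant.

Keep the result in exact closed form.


The answer is 2*log(z - 3) - 4*log(z + 5).
Step 1. Decompose ∫((22 - 2*z)/(z**2 + 2*z - 15)) dz by partial fractions, (22 - 2*z)/(z**2 + 2*z - 15) = -4/(z + 5) + 2/(z - 3): now ∫(2/(z - 3)) dz + ∫(-4/(z + 5)) dz.
Step 2. Evaluate the standard form [assuming z > 3]: now 2*log(z - 3) + ∫(-4/(z + 5)) dz.
Step 3. Evaluate the standard form [assuming z > -5]: now 2*log(z - 3) - 4*log(z + 5).
Answer: 2*log(z - 3) - 4*log(z + 5).


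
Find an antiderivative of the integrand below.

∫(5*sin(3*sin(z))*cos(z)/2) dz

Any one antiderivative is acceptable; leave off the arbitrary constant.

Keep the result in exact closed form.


Answer: -5*cos(3*sin(z))/6.


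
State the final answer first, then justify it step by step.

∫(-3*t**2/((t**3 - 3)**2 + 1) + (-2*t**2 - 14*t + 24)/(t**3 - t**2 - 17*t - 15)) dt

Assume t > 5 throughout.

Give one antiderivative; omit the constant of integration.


The answer is -2*log(t - 5) - 3*log(t + 1) + 3*log(t + 3) - atan(t**3 - 3).
Step 1. Rewrite: now ∫(-3*t**2/((t**3 - 3)**2 + 1)) dt + ∫((-2*t**2 - 14*t + 24)/(t**3 - t**2 - 17*t - 15)) dt.
Step 2. Decompose ∫((-2*t**2 - 14*t + 24)/(t**3 - t**2 - 17*t - 15)) dt by partial fractions, (-2*t**2 - 14*t + 24)/(t**3 - t**2 - 17*t - 15) = 3/(t + 3) - 3/(t + 1) - 2/(t - 5): now ∫(-3*t**2/((t**3 - 3)**2 + 1)) dt + ∫(-2/(t - 5)) dt + ∫(-3/(t + 1)) dt + ∫(3/(t + 3)) dt.
Step 3. Evaluate the standard form [assuming t > 5]: now -2*log(t - 5) + ∫(-3*t**2/((t**3 - 3)**2 + 1)) dt + ∫(-3/(t + 1)) dt + ∫(3/(t + 3)) dt.
Step 4. Evaluate the standard form [assuming t > -1]: now -2*log(t - 5) - 3*log(t + 1) + ∫(-3*t**2/((t**3 - 3)**2 + 1)) dt + ∫(3/(t + 3)) dt.
Step 5. Evaluate the standard form [assuming t > -3]: now -2*log(t - 5) - 3*log(t + 1) + 3*log(t + 3) + ∫(-3*t**2/((t**3 - 3)**2 + 1)) dt.
Step 6. Substitute u = t**3 - 3, turning ∫(-3*t**2/((t**3 - 3)**2 + 1)) dt into ∫(-1/(u**2 + 1)) du: now -2*log(t - 5) - 3*log(t + 1) + 3*log(t + 3) + ∫(-1/(u**2 + 1)) du.
Step 7. Evaluate the standard form: now -2*log(t - 5) - 3*log(t + 1) + 3*log(t + 3) - atan(u).
Step 8. Substitute back u = t**3 - 3: now -2*log(t - 5) - 3*log(t + 1) + 3*log(t + 3) - atan(t**3 - 3).
Answer: -2*log(t - 5) - 3*log(t + 1) + 3*log(t + 3) - atan(t**3 - 3).


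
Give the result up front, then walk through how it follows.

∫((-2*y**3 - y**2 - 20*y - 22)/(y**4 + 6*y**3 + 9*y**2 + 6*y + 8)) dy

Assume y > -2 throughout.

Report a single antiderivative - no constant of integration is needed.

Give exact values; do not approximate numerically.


The answer is 3*log(y + 2) - 5*log(y + 4) - 3*atan(y).
Step 1. Decompose ∫((-2*y**3 - y**2 - 20*y - 22)/(y**4 + 6*y**3 + 9*y**2 + 6*y + 8)) dy by partial fractions, (-2*y**3 - y**2 - 20*y - 22)/(y**4 + 6*y**3 + 9*y**2 + 6*y + 8) = -3/(y**2 + 1) - 5/(y + 4) + 3/(y + 2): now ∫(3/(y + 2)) dy + ∫(-5/(y + 4)) dy + ∫(-3/(y**2 + 1)) dy.
Step 2. Evaluate the standard form [assuming y > -4]: now -5*log(y + 4) + ∫(3/(y + 2)) dy + ∫(-3/(y**2 + 1)) dy.
Step 3. Evaluate the standard form [assuming y > -2]: now 3*log(y + 2) - 5*log(y + 4) + ∫(-3/(y**2 + 1)) dy.
Step 4. Evaluate the standard form: now 3*log(y + 2) - 5*log(y + 4) - 3*atan(y).
Answer: 3*log(y + 2) - 5*log(y + 4) - 3*atan(y).


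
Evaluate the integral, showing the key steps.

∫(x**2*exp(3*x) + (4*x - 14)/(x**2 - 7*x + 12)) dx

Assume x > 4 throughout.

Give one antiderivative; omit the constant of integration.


Step 1. Rewrite: now ∫(x**2*exp(3*x)) dx + ∫((4*x - 14)/(x**2 - 7*x + 12)) dx.
Step 2. Decompose ∫((4*x - 14)/(x**2 - 7*x + 12)) dx by partial fractions, (4*x - 14)/(x**2 - 7*x + 12) = 2/(x - 3) + 2/(x - 4): now ∫(x**2*exp(3*x)) dx + ∫(2/(x - 4)) dx + ∫(2/(x - 3)) dx.
Step 3. Evaluate the standard form [assuming x > 3]: now 2*log(x - 3) + ∫(x**2*exp(3*x)) dx + ∫(2/(x - 4)) dx.
Step 4. Evaluate the standard form [assuming x > 4]: now 2*log(x - 4) + 2*log(x - 3) + ∫(x**2*exp(3*x)) dx.
Step 5. Integrate ∫(x**2*exp(3*x)) dx by parts with u = x**2, dv = (exp(3*x)) dx, so v = exp(3*x)/3: now x**2*exp(3*x)/3 + 2*log(x - 4) + 2*log(x - 3) + ∫(-2*x*exp(3*x)/3) dx.
Step 6. Integrate ∫(-2*x*exp(3*x)/3) dx by parts with u = x, dv = (-2*exp(3*x)/3) dx, so v = -2*exp(3*x)/9: now x**2*exp(3*x)/3 - 2*x*exp(3*x)/9 + 2*log(x - 4) + 2*log(x - 3) + ∫(2*exp(3*x)/9) dx.
Step 7. Evaluate the standard form: now x**2*exp(3*x)/3 - 2*x*exp(3*x)/9 + 2*exp(3*x)/27 + 2*log(x - 4) + 2*log(x - 3).
Answer: x**2*exp(3*x)/3 - 2*x*exp(3*x)/9 + 2*exp(3*x)/27 + 2*log(x - 4) + 2*log(x - 3).


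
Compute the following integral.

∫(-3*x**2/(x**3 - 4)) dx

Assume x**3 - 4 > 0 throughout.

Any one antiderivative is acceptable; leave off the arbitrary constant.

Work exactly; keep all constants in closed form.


Answer: -log(x**3 - 4).


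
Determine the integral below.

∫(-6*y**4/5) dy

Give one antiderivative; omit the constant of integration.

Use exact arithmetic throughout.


Answer: -6*y**5/25.


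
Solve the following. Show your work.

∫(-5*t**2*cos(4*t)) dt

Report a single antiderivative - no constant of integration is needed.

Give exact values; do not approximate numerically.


Step 1. Integrate ∫(-5*t**2*cos(4*t)) dt by parts with u = t**2, dv = (-5*cos(4*t)) dt, so v = -5*sin(4*t)/4: now -5*t**2*sin(4*t)/4 + ∫(5*t*sin(4*t)/2) dt.
Step 2. Integrate ∫(5*t*sin(4*t)/2) dt by parts with u = t, dv = (5*sin(4*t)/2) dt, so v = -5*cos(4*t)/8: now -5*t**2*sin(4*t)/4 - 5*t*cos(4*t)/8 + ∫(5*cos(4*t)/8) dt.
Step 3. Evaluate the standard form: now -5*t**2*sin(4*t)/4 - 5*t*cos(4*t)/8 + 5*sin(4*t)/32.
Answer: -5*t**2*sin(4*t)/4 - 5*t*cos(4*t)/8 + 5*sin(4*t)/32.


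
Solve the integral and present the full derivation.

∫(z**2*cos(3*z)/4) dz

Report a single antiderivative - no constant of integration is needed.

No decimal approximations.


Step 1. Integrate ∫(z**2*cos(3*z)/4) dz by parts with u = z**2, dv = (cos(3*z)/4) dz, so v = sin(3*z)/12: now z**2*sin(3*z)/12 + ∫(-z*sin(3*z)/6) dz.
Step 2. Integrate ∫(-z*sin(3*z)/6) dz by parts with u = z, dv = (-sin(3*z)/6) dz, so v = cos(3*z)/18: now z**2*sin(3*z)/12 + z*cos(3*z)/18 + ∫(-cos(3*z)/18) dz.
Step 3. Evaluate the standard form: now z**2*sin(3*z)/12 + z*cos(3*z)/18 - sin(3*z)/54.
Answer: z**2*sin(3*z)/12 + z*cos(3*z)/18 - sin(3*z)/54.


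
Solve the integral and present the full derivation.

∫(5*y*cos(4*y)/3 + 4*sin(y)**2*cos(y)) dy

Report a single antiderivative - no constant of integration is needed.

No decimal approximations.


Step 1. Rewrite: now ∫(5*y*cos(4*y)/3) dy + ∫(4*sin(y)**2*cos(y)) dy.
Step 2. Substitute u = sin(y), turning ∫(4*sin(y)**2*cos(y)) dy into ∫(4*u**2) du: now ∫(4*u**2) du + ∫(5*y*cos(4*y)/3) dy.
Step 3. Evaluate the standard form: now 4*u**3/3 + ∫(5*y*cos(4*y)/3) dy.
Step 4. Substitute back u = sin(y): now 4*sin(y)**3/3 + ∫(5*y*cos(4*y)/3) dy.
Step 5. Integrate ∫(5*y*cos(4*y)/3) dy by parts with u = y, dv = (5*cos(4*y)/3) dy, so v = 5*sin(4*y)/12: now 5*y*sin(4*y)/12 + 4*sin(y)**3/3 + ∫(-5*sin(4*y)/12) dy.
Step 6. Evaluate the standard form: now 5*y*sin(4*y)/12 + 4*sin(y)**3/3 + 5*cos(4*y)/48.
Answer: 5*y*sin(4*y)/12 + 4*sin(y)**3/3 + 5*cos(4*y)/48.


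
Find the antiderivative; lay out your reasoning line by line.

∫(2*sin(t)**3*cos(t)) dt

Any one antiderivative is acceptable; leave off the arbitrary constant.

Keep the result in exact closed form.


Step 1. Substitute u = sin(t), turning ∫(2*sin(t)**3*cos(t)) dt into ∫(2*u**3) du: now ∫(2*u**3) du.
Step 2. Evaluate the standard form: now u**4/2.
Step 3. Substitute back u = sin(t): now sin(t)**4/2.
Answer: sin(t)**4/2.


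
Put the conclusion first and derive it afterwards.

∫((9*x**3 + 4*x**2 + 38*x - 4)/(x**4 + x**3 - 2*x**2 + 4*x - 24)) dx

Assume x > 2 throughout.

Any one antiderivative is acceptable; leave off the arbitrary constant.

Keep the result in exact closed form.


The answer is 4*log(x - 2) + 5*log(x + 3) + atan(x/2).
Step 1. Decompose ∫((9*x**3 + 4*x**2 + 38*x - 4)/(x**4 + x**3 - 2*x**2 + 4*x - 24)) dx by partial fractions, (9*x**3 + 4*x**2 + 38*x - 4)/(x**4 + x**3 - 2*x**2 + 4*x - 24) = 2/(x**2 + 4) + 5/(x + 3) + 4/(x - 2): now ∫(4/(x - 2)) dx + ∫(5/(x + 3)) dx + ∫(2/(x**2 + 4)) dx.
Step 2. Evaluate the standard form [assuming x > -3]: now 5*log(x + 3) + ∫(4/(x - 2)) dx + ∫(2/(x**2 + 4)) dx.
Step 3. Evaluate the standard form [assuming x > 2]: now 4*log(x - 2) + 5*log(x + 3) + ∫(2/(x**2 + 4)) dx.
Step 4. Evaluate the standard form: now 4*log(x - 2) + 5*log(x + 3) + atan(x/2).
Answer: 4*log(x - 2) + 5*log(x + 3) + atan(x/2).


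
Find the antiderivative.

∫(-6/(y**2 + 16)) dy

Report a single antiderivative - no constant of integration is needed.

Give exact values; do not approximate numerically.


Answer: -3*atan(y/4)/2.


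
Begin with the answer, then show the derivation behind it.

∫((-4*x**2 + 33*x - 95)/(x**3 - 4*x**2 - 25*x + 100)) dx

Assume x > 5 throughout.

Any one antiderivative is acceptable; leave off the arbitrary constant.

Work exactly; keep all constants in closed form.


The answer is -3*log(x - 5) + 3*log(x - 4) - 4*log(x + 5).
Step 1. Decompose ∫((-4*x**2 + 33*x - 95)/(x**3 - 4*x**2 - 25*x + 100)) dx by partial fractions, (-4*x**2 + 33*x - 95)/(x**3 - 4*x**2 - 25*x + 100) = -4/(x + 5) + 3/(x - 4) - 3/(x - 5): now ∫(-3/(x - 5)) dx + ∫(3/(x - 4)) dx + ∫(-4/(x + 5)) dx.
Step 2. Evaluate the standard form [assuming x > -5]: now -4*log(x + 5) + ∫(-3/(x - 5)) dx + ∫(3/(x - 4)) dx.
Step 3. Evaluate the standard form [assuming x > 4]: now 3*log(x - 4) - 4*log(x + 5) + ∫(-3/(x - 5)) dx.
Step 4. Evaluate the standard form [assuming x > 5]: now -3*log(x - 5) + 3*log(x - 4) - 4*log(x + 5).
Answer: -3*log(x - 5) + 3*log(x - 4) - 4*log(x + 5).


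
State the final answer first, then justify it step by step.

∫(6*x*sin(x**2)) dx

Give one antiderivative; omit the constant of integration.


The answer is -3*cos(x**2).
Step 1. Substitute u = x**2, turning ∫(6*x*sin(x**2)) dx into ∫(3*sin(u)) du: now ∫(3*sin(u)) du.
Step 2. Evaluate the standard form: now -3*cos(u).
Step 3. Substitute back u = x**2: now -3*cos(x**2).
Answer: -3*cos(x**2).


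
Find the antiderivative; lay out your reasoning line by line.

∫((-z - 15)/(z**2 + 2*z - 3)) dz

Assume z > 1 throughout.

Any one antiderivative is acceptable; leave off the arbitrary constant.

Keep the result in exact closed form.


Step 1. Decompose ∫((-z - 15)/(z**2 + 2*z - 3)) dz by partial fractions, (-z - 15)/(z**2 + 2*z - 3) = 3/(z + 3) - 4/(z - 1): now ∫(-4/(z - 1)) dz + ∫(3/(z + 3)) dz.
Step 2. Evaluate the standard form [assuming z > -3]: now 3*log(z + 3) + ∫(-4/(z - 1)) dz.
Step 3. Evaluate the standard form [assuming z > 1]: now -4*log(z - 1) + 3*log(z + 3).
Answer: -4*log(z - 1) + 3*log(z + 3).


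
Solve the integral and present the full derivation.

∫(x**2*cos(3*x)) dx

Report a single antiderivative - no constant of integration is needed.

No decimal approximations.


Step 1. Integrate ∫(x**2*cos(3*x)) dx by parts with u = x**2, dv = (cos(3*x)) dx, so v = sin(3*x)/3: now x**2*sin(3*x)/3 + ∫(-2*x*sin(3*x)/3) dx.
Step 2. Integrate ∫(-2*x*sin(3*x)/3) dx by parts with u = x, dv = (-2*sin(3*x)/3) dx, so v = 2*cos(3*x)/9: now x**2*sin(3*x)/3 + 2*x*cos(3*x)/9 + ∫(-2*cos(3*x)/9) dx.
Step 3. Evaluate the standard form: now x**2*sin(3*x)/3 + 2*x*cos(3*x)/9 - 2*sin(3*x)/27.
Answer: x**2*sin(3*x)/3 + 2*x*cos(3*x)/9 - 2*sin(3*x)/27.


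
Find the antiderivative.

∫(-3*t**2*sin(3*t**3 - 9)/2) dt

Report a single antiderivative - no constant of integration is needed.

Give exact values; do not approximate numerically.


Answer: cos(3*t**3 - 9)/6.


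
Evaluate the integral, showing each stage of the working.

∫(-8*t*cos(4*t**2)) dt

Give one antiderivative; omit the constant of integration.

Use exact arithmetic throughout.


Step 1. Substitute u = t**2, turning ∫(-8*t*cos(4*t**2)) dt into ∫(-4*cos(4*u)) du: now ∫(-4*cos(4*u)) du.
Step 2. Evaluate the standard form: now -sin(4*u).
Step 3. Substitute back u = t**2: now -sin(4*t**2).
Answer: -sin(4*t**2).


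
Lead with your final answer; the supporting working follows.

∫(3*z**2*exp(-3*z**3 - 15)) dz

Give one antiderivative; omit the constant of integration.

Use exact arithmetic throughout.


The answer is -exp(-3*z**3 - 15)/3.
Step 1. Substitute u = z**3 + 5, turning ∫(3*z**2*exp(-3*z**3 - 15)) dz into ∫(exp(-3*u)) du: now ∫(exp(-3*u)) du.
Step 2. Evaluate the standard form: now -exp(-3*u)/3.
Step 3. Substitute back u = z**3 + 5: now -exp(-3*z**3 - 15)/3.
Answer: -exp(-3*z**3 - 15)/3.


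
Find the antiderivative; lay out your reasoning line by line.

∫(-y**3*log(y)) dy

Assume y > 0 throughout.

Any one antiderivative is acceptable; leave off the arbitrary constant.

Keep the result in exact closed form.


Step 1. Integrate ∫(-y**3*log(y)) dy by parts with u = log(y), dv = (-y**3) dy, so v = -y**4/4 [assuming y > 0]: now -y**4*log(y)/4 + ∫(y**3/4) dy.
Step 2. Evaluate the standard form: now -y**4*log(y)/4 + y**4/16.
Answer: -y**4*log(y)/4 + y**4/16.


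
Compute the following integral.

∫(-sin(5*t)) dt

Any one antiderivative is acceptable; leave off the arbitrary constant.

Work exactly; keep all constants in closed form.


Answer: cos(5*t)/5.


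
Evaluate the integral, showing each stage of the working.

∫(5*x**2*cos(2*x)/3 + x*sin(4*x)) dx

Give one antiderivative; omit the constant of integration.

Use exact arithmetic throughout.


Step 1. Rewrite: now ∫(x*sin(4*x)) dx + ∫(5*x**2*cos(2*x)/3) dx.
Step 2. Integrate ∫(5*x**2*cos(2*x)/3) dx by parts with u = x**2, dv = (5*cos(2*x)/3) dx, so v = 5*sin(2*x)/6: now 5*x**2*sin(2*x)/6 + ∫(-5*x*sin(2*x)/3) dx + ∫(x*sin(4*x)) dx.
Step 3. Integrate ∫(-5*x*sin(2*x)/3) dx by parts with u = x, dv = (-5*sin(2*x)/3) dx, so v = 5*cos(2*x)/6: now 5*x**2*sin(2*x)/6 + 5*x*cos(2*x)/6 + ∫(x*sin(4*x)) dx + ∫(-5*cos(2*x)/6) dx.
Step 4. Evaluate the standard form: now 5*x**2*sin(2*x)/6 + 5*x*cos(2*x)/6 - 5*sin(2*x)/12 + ∫(x*sin(4*x)) dx.
Step 5. Integrate ∫(x*sin(4*x)) dx by parts with u = x, dv = (sin(4*x)) dx, so v = -cos(4*x)/4: now 5*x**2*sin(2*x)/6 + 5*x*cos(2*x)/6 - x*cos(4*x)/4 - 5*sin(2*x)/12 + ∫(cos(4*x)/4) dx.
Step 6. Evaluate the standard form: now 5*x**2*sin(2*x)/6 + 5*x*cos(2*x)/6 - x*cos(4*x)/4 - 5*sin(2*x)/12 + sin(4*x)/16.
Answer: 5*x**2*sin(2*x)/6 + 5*x*cos(2*x)/6 - x*cos(4*x)/4 - 5*sin(2*x)/12 + sin(4*x)/16.


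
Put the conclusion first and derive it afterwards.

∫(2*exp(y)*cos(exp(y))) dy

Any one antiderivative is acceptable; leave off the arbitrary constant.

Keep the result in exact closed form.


The answer is 2*sin(exp(y)).
Step 1. Substitute u = exp(y), turning ∫(2*exp(y)*cos(exp(y))) dy into ∫(2*cos(u)) du: now ∫(2*cos(u)) du.
Step 2. Evaluate the standard form: now 2*sin(u).
Step 3. Substitute back u = exp(y): now 2*sin(exp(y)).
Answer: 2*sin(exp(y)).


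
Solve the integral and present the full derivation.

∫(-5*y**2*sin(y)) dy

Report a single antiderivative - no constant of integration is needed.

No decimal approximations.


Step 1. Integrate ∫(-5*y**2*sin(y)) dy by parts with u = y**2, dv = (-5*sin(y)) dy, so v = 5*cos(y): now 5*y**2*cos(y) + ∫(-10*y*cos(y)) dy.
Step 2. Integrate ∫(-10*y*cos(y)) dy by parts with u = y, dv = (-10*cos(y)) dy, so v = -10*sin(y): now 5*y**2*cos(y) - 10*y*sin(y) + ∫(10*sin(y)) dy.
Step 3. Evaluate the standard form: now 5*y**2*cos(y) - 10*y*sin(y) - 10*cos(y).
Answer: 5*y**2*cos(y) - 10*y*sin(y) - 10*cos(y).
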